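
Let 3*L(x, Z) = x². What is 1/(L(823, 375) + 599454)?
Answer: 3/2475691 ≈ 1.2118e-6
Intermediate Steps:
L(x, Z) = x²/3
1/(L(823, 375) + 599454) = 1/((⅓)*823² + 599454) = 1/((⅓)*677329 + 599454) = 1/(677329/3 + 599454) = 1/(2475691/3) = 3/2475691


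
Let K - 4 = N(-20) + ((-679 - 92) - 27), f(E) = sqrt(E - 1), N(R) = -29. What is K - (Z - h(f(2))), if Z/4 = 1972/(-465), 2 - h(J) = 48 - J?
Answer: -395732/465 ≈ -851.04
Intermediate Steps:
f(E) = sqrt(-1 + E)
h(J) = -46 + J (h(J) = 2 - (48 - J) = 2 + (-48 + J) = -46 + J)
K = -823 (K = 4 + (-29 + ((-679 - 92) - 27)) = 4 + (-29 + (-771 - 27)) = 4 + (-29 - 798) = 4 - 827 = -823)
Z = -7888/465 (Z = 4*(1972/(-465)) = 4*(1972*(-1/465)) = 4*(-1972/465) = -7888/465 ≈ -16.963)
K - (Z - h(f(2))) = -823 - (-7888/465 - (-46 + sqrt(-1 + 2))) = -823 - (-7888/465 - (-46 + sqrt(1))) = -823 - (-7888/465 - (-46 + 1)) = -823 - (-7888/465 - 1*(-45)) = -823 - (-7888/465 + 45) = -823 - 1*13037/465 = -823 - 13037/465 = -395732/465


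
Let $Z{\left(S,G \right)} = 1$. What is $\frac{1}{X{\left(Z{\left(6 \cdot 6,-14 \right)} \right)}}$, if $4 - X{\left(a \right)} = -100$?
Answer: $\frac{1}{104} \approx 0.0096154$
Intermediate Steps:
$X{\left(a \right)} = 104$ ($X{\left(a \right)} = 4 - -100 = 4 + 100 = 104$)
$\frac{1}{X{\left(Z{\left(6 \cdot 6,-14 \right)} \right)}} = \frac{1}{104}$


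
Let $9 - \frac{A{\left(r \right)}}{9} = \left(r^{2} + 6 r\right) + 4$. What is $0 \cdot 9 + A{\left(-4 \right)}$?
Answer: $117$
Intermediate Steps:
$A{\left(r \right)} = 45 - 54 r - 9 r^{2}$ ($A{\left(r \right)} = 81 - 9 \left(\left(r^{2} + 6 r\right) + 4\right) = 81 - 9 \left(4 + r^{2} + 6 r\right) = 81 - \left(36 + 9 r^{2} + 54 r\right) = 45 - 54 r - 9 r^{2}$)
$0 \cdot 9 + A{\left(-4 \right)} = 0 \cdot 9 - \left(-261 + 144\right) = 0 + \left(45 + 216 - 144\right) = 0 + 117 = 117$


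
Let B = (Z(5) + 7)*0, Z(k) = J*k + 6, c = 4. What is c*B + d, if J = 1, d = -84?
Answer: -84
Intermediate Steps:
Z(k) = 6 + k (Z(k) = 1*k + 6 = k + 6 = 6 + k)
B = 0 (B = ((6 + 5) + 7)*0 = (11 + 7)*0 = 18*0 = 0)
c*B + d = 4*0 - 84 = 0 - 84 = -84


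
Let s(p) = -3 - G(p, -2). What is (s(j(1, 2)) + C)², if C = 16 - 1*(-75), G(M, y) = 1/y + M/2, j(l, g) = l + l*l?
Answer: 30625/4 ≈ 7656.3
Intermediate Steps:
j(l, g) = l + l²
G(M, y) = 1/y + M/2 (G(M, y) = 1/y + M*(½) = 1/y + M/2)
C = 91 (C = 16 + 75 = 91)
s(p) = -5/2 - p/2 (s(p) = -3 - (1/(-2) + p/2) = -3 - (-½ + p/2) = -3 + (½ - p/2) = -5/2 - p/2)
(s(j(1, 2)) + C)² = ((-5/2 - (1 + 1)/2) + 91)² = ((-5/2 - 2/2) + 91)² = ((-5/2 - ½*2) + 91)² = ((-5/2 - 1) + 91)² = (-7/2 + 91)² = (175/2)² = 30625/4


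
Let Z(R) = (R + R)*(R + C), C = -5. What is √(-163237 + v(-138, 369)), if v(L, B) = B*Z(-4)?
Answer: I*√136669 ≈ 369.69*I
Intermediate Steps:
Z(R) = 2*R*(-5 + R) (Z(R) = (R + R)*(R - 5) = (2*R)*(-5 + R) = 2*R*(-5 + R))
v(L, B) = 72*B (v(L, B) = B*(2*(-4)*(-5 - 4)) = B*(2*(-4)*(-9)) = B*72 = 72*B)
√(-163237 + v(-138, 369)) = √(-163237 + 72*369) = √(-163237 + 26568) = √(-136669) = I*√136669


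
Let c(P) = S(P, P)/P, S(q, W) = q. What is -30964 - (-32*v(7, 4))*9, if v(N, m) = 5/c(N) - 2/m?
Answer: -29668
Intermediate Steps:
c(P) = 1 (c(P) = P/P = 1)
v(N, m) = 5 - 2/m (v(N, m) = 5/1 - 2/m = 5*1 - 2/m = 5 - 2/m)
-30964 - (-32*v(7, 4))*9 = -30964 - (-32*(5 - 2/4))*9 = -30964 - (-32*(5 - 2*1/4))*9 = -30964 - (-32*(5 - 1/2))*9 = -30964 - (-32*9/2)*9 = -30964 - (-144)*9 = -30964 - 1*(-1296) = -30964 + 1296 = -29668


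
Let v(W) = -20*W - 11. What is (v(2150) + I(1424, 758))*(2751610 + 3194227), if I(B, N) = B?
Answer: -247269523319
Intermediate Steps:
v(W) = -11 - 20*W
(v(2150) + I(1424, 758))*(2751610 + 3194227) = ((-11 - 20*2150) + 1424)*(2751610 + 3194227) = ((-11 - 43000) + 1424)*5945837 = (-43011 + 1424)*5945837 = -41587*5945837 = -247269523319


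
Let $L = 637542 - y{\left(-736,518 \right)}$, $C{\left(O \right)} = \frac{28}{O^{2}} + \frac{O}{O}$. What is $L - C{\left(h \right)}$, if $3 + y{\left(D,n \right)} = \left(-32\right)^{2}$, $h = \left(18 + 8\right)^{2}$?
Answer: $\frac{72718590873}{114244} \approx 6.3652 \cdot 10^{5}$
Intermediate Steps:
$h = 676$ ($h = 26^{2} = 676$)
$C{\left(O \right)} = 1 + \frac{28}{O^{2}}$ ($C{\left(O \right)} = \frac{28}{O^{2}} + 1 = 1 + \frac{28}{O^{2}}$)
$y{\left(D,n \right)} = 1021$ ($y{\left(D,n \right)} = -3 + \left(-32\right)^{2} = -3 + 1024 = 1021$)
$L = 636521$ ($L = 637542 - 1021 = 636521$)
$L - C{\left(h \right)} = 636521 - \left(1 + \frac{28}{456976}\right) = 636521 - \left(1 + 28 \cdot \frac{1}{456976}\right) = 636521 - \left(1 + \frac{7}{114244}\right) = 636521 - \frac{114251}{114244} = \frac{72718590873}{114244}$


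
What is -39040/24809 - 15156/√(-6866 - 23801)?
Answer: -39040/24809 + 15156*I*√30667/30667 ≈ -1.5736 + 86.546*I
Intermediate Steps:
-39040/24809 - 15156/√(-6866 - 23801) = -39040*1/24809 - 15156*(-I*√30667/30667) = -39040/24809 - 15156*(-I*√30667/30667) = -39040/24809 - (-15156)*I*√30667/30667 = -39040/24809 + 15156*I*√30667/30667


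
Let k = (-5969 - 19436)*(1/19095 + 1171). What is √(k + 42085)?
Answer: I*√433271993840709/3819 ≈ 5450.4*I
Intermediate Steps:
k = -113612409926/3819 (k = -25405*(1/19095 + 1171) = -25405*22360246/19095 = -113612409926/3819 ≈ -2.9749e+7)
√(k + 42085) = √(-113612409926/3819 + 42085) = √(-113451687311/3819) = I*√433271993840709/3819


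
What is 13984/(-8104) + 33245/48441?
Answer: -50997683/49070733 ≈ -1.0393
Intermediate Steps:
13984/(-8104) + 33245/48441 = 13984*(-1/8104) + 33245*(1/48441) = -1748/1013 + 33245/48441 = -50997683/49070733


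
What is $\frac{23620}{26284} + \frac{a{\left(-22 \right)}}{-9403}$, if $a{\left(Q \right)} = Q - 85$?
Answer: $\frac{56227812}{61787113} \approx 0.91002$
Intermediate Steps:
$a{\left(Q \right)} = -85 + Q$
$\frac{23620}{26284} + \frac{a{\left(-22 \right)}}{-9403} = \frac{23620}{26284} + \frac{-85 - 22}{-9403} = 23620 \cdot \frac{1}{26284} - - \frac{107}{9403} = \frac{5905}{6571} + \frac{107}{9403} = \frac{56227812}{61787113}$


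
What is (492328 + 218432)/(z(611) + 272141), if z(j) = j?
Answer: 88845/34094 ≈ 2.6059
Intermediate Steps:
(492328 + 218432)/(z(611) + 272141) = (492328 + 218432)/(611 + 272141) = 710760/272752 = 710760*(1/272752) = 88845/34094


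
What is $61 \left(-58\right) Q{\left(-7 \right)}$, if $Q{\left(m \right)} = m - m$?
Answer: $0$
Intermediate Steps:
$Q{\left(m \right)} = 0$
$61 \left(-58\right) Q{\left(-7 \right)} = 61 \left(-58\right) 0 = \left(-3538\right) 0 = 0$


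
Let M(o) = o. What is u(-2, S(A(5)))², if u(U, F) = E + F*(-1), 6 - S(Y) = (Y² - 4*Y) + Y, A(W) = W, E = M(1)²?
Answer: 25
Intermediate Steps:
E = 1 (E = 1² = 1)
S(Y) = 6 - Y² + 3*Y (S(Y) = 6 - ((Y² - 4*Y) + Y) = 6 - (Y² - 3*Y) = 6 + (-Y² + 3*Y) = 6 - Y² + 3*Y)
u(U, F) = 1 - F (u(U, F) = 1 + F*(-1) = 1 - F)
u(-2, S(A(5)))² = (1 - (6 - 1*5² + 3*5))² = (1 - (6 - 1*25 + 15))² = (1 - (6 - 25 + 15))² = (1 - 1*(-4))² = (1 + 4)² = 5² = 25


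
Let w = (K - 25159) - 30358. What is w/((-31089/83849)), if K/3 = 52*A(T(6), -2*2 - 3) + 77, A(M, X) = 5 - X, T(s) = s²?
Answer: 4478710486/31089 ≈ 1.4406e+5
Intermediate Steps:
K = 2103 (K = 3*(52*(5 - (-2*2 - 3)) + 77) = 3*(52*(5 - (-4 - 3)) + 77) = 3*(52*(5 - 1*(-7)) + 77) = 3*(52*(5 + 7) + 77) = 3*(52*12 + 77) = 3*(624 + 77) = 3*701 = 2103)
w = -53414 (w = (2103 - 25159) - 30358 = -23056 - 30358 = -53414)
w/((-31089/83849)) = -53414/((-31089/83849)) = -53414/((-31089*1/83849)) = -53414/(-31089/83849) = -53414*(-83849/31089) = 4478710486/31089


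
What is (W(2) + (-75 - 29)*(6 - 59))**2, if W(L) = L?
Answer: 30404196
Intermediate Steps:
(W(2) + (-75 - 29)*(6 - 59))**2 = (2 + (-75 - 29)*(6 - 59))**2 = (2 - 104*(-53))**2 = (2 + 5512)**2 = 5514**2 = 30404196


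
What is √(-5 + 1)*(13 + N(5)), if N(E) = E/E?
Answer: 28*I ≈ 28.0*I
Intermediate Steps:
N(E) = 1
√(-5 + 1)*(13 + N(5)) = √(-5 + 1)*(13 + 1) = √(-4)*14 = (2*I)*14 = 28*I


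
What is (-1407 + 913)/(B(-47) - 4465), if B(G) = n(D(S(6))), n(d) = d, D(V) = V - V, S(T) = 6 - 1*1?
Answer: 26/235 ≈ 0.11064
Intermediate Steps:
S(T) = 5 (S(T) = 6 - 1 = 5)
D(V) = 0
B(G) = 0
(-1407 + 913)/(B(-47) - 4465) = (-1407 + 913)/(0 - 4465) = -494/(-4465) = -494*(-1/4465) = 26/235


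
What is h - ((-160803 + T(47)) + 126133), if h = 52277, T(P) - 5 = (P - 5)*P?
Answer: 84968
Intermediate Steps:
T(P) = 5 + P*(-5 + P) (T(P) = 5 + (P - 5)*P = 5 + (-5 + P)*P = 5 + P*(-5 + P))
h - ((-160803 + T(47)) + 126133) = 52277 - ((-160803 + (5 + 47² - 5*47)) + 126133) = 52277 - ((-160803 + (5 + 2209 - 235)) + 126133) = 52277 - ((-160803 + 1979) + 126133) = 52277 - (-158824 + 126133) = 52277 - 1*(-32691) = 52277 + 32691 = 84968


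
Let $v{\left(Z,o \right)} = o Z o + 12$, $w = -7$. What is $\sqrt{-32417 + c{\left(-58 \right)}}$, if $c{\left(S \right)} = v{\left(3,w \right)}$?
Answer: $127 i \sqrt{2} \approx 179.61 i$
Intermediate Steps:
$v{\left(Z,o \right)} = 12 + Z o^{2}$ ($v{\left(Z,o \right)} = Z o o + 12 = Z o^{2} + 12 = 12 + Z o^{2}$)
$c{\left(S \right)} = 159$ ($c{\left(S \right)} = 12 + 3 \left(-7\right)^{2} = 12 + 3 \cdot 49 = 12 + 147 = 159$)
$\sqrt{-32417 + c{\left(-58 \right)}} = \sqrt{-32417 + 159} = \sqrt{-32258} = 127 i \sqrt{2}$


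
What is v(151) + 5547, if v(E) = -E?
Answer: 5396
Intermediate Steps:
v(151) + 5547 = -1*151 + 5547 = -151 + 5547 = 5396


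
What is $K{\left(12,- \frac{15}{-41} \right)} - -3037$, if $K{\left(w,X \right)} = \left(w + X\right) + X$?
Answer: $\frac{125039}{41} \approx 3049.7$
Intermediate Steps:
$K{\left(w,X \right)} = w + 2 X$ ($K{\left(w,X \right)} = \left(X + w\right) + X = w + 2 X$)
$K{\left(12,- \frac{15}{-41} \right)} - -3037 = \left(12 + 2 \left(- \frac{15}{-41}\right)\right) - -3037 = \left(12 + 2 \left(\left(-15\right) \left(- \frac{1}{41}\right)\right)\right) + 3037 = \left(12 + 2 \cdot \frac{15}{41}\right) + 3037 = \left(12 + \frac{30}{41}\right) + 3037 = \frac{522}{41} + 3037 = \frac{125039}{41}$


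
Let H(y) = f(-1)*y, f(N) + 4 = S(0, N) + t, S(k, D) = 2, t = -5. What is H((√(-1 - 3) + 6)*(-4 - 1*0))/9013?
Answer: 168/9013 + 56*I/9013 ≈ 0.01864 + 0.0062132*I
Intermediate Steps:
f(N) = -7 (f(N) = -4 + (2 - 5) = -4 - 3 = -7)
H(y) = -7*y
H((√(-1 - 3) + 6)*(-4 - 1*0))/9013 = -7*(√(-1 - 3) + 6)*(-4 - 1*0)/9013 = -7*(√(-4) + 6)*(-4 + 0)*(1/9013) = -7*(2*I + 6)*(-4)*(1/9013) = -7*(6 + 2*I)*(-4)*(1/9013) = -7*(-24 - 8*I)*(1/9013) = (168 + 56*I)*(1/9013) = 168/9013 + 56*I/9013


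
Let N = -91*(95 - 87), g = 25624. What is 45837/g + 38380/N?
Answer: -118759973/2331784 ≈ -50.931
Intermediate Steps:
N = -728 (N = -91*8 = -728)
45837/g + 38380/N = 45837/25624 + 38380/(-728) = 45837*(1/25624) + 38380*(-1/728) = 45837/25624 - 9595/182 = -118759973/2331784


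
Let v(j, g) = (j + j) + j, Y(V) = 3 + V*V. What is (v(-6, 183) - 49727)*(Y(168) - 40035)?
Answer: 587388960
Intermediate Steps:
Y(V) = 3 + V**2
v(j, g) = 3*j (v(j, g) = 2*j + j = 3*j)
(v(-6, 183) - 49727)*(Y(168) - 40035) = (3*(-6) - 49727)*((3 + 168**2) - 40035) = (-18 - 49727)*((3 + 28224) - 40035) = -49745*(28227 - 40035) = -49745*(-11808) = 587388960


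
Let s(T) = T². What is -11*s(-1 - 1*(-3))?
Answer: -44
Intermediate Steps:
-11*s(-1 - 1*(-3)) = -11*(-1 - 1*(-3))² = -11*(-1 + 3)² = -11*2² = -11*4 = -44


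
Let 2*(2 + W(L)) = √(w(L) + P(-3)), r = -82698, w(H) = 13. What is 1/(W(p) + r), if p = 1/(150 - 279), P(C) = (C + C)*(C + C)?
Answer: -2/165393 ≈ -1.2092e-5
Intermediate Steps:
P(C) = 4*C² (P(C) = (2*C)*(2*C) = 4*C²)
p = -1/129 (p = 1/(-129) = -1/129 ≈ -0.0077519)
W(L) = 3/2 (W(L) = -2 + √(13 + 4*(-3)²)/2 = -2 + √(13 + 4*9)/2 = -2 + √(13 + 36)/2 = -2 + √49/2 = -2 + (½)*7 = -2 + 7/2 = 3/2)
1/(W(p) + r) = 1/(3/2 - 82698) = 1/(-165393/2) = -2/165393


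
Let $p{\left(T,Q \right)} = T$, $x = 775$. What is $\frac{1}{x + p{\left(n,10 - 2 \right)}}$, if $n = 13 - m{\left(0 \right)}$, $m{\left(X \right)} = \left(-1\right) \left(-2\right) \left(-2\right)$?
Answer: $\frac{1}{792} \approx 0.0012626$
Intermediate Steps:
$m{\left(X \right)} = -4$ ($m{\left(X \right)} = 2 \left(-2\right) = -4$)
$n = 17$ ($n = 13 - -4 = 13 + 4 = 17$)
$\frac{1}{x + p{\left(n,10 - 2 \right)}} = \frac{1}{775 + 17} = \frac{1}{792}$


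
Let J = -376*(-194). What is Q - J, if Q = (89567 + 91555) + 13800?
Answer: 121978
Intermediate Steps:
J = 72944
Q = 194922 (Q = 181122 + 13800 = 194922)
Q - J = 194922 - 1*72944 = 194922 - 72944 = 121978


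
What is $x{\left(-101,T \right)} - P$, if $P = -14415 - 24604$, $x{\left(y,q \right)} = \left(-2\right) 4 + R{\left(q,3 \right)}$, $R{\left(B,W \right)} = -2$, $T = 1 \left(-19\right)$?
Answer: $39009$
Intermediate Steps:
$T = -19$
$x{\left(y,q \right)} = -10$ ($x{\left(y,q \right)} = \left(-2\right) 4 - 2 = -8 - 2 = -10$)
$P = -39019$
$x{\left(-101,T \right)} - P = -10 - -39019 = -10 + 39019 = 39009$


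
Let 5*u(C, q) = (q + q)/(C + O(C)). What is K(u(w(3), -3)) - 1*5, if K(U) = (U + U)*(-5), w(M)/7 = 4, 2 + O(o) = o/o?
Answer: -41/9 ≈ -4.5556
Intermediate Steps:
O(o) = -1 (O(o) = -2 + o/o = -2 + 1 = -1)
w(M) = 28 (w(M) = 7*4 = 28)
u(C, q) = 2*q/(5*(-1 + C)) (u(C, q) = ((q + q)/(C - 1))/5 = ((2*q)/(-1 + C))/5 = (2*q/(-1 + C))/5 = 2*q/(5*(-1 + C)))
K(U) = -10*U (K(U) = (2*U)*(-5) = -10*U)
K(u(w(3), -3)) - 1*5 = -4*(-3)/(-1 + 28) - 1*5 = -4*(-3)/27 - 5 = -10*(-2/45) - 5 = 4/9 - 5 = -41/9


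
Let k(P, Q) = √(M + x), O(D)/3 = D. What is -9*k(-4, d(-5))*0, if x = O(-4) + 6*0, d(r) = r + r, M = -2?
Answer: 0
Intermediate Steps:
O(D) = 3*D
d(r) = 2*r
x = -12 (x = 3*(-4) + 6*0 = -12 + 0 = -12)
k(P, Q) = I*√14 (k(P, Q) = √(-2 - 12) = √(-14) = I*√14)
-9*k(-4, d(-5))*0 = -9*I*√14*0 = 0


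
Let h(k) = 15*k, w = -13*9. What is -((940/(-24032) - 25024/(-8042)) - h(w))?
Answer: -42471812001/24158168 ≈ -1758.1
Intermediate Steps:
w = -117
-((940/(-24032) - 25024/(-8042)) - h(w)) = -((940/(-24032) - 25024/(-8042)) - 15*(-117)) = -((940*(-1/24032) - 25024*(-1/8042)) - 1*(-1755)) = -((-235/6008 + 12512/4021) + 1755) = -(74227161/24158168 + 1755) = -1*42471812001/24158168 = -42471812001/24158168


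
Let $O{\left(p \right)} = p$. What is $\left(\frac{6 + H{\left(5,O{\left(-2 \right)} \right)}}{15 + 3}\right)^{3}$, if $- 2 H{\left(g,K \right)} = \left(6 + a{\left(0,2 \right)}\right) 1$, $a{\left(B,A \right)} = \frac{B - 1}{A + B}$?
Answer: $\frac{2197}{373248} \approx 0.0058862$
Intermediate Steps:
$a{\left(B,A \right)} = \frac{-1 + B}{A + B}$
$H{\left(g,K \right)} = - \frac{11}{4}$ ($H{\left(g,K \right)} = - \frac{\left(6 + \frac{-1 + 0}{2 + 0}\right) 1}{2} = - \frac{\left(6 + \frac{1}{2} \left(-1\right)\right) 1}{2} = - \frac{\left(6 - \frac{1}{2}\right) 1}{2} = - \frac{\frac{11}{2} \cdot 1}{2} = \left(- \frac{1}{2}\right) \frac{11}{2} = - \frac{11}{4}$)
$\left(\frac{6 + H{\left(5,O{\left(-2 \right)} \right)}}{15 + 3}\right)^{3} = \left(\frac{6 - \frac{11}{4}}{15 + 3}\right)^{3} = \left(\frac{13}{4 \cdot 18}\right)^{3} = \left(\frac{13}{4} \cdot \frac{1}{18}\right)^{3} = \left(\frac{13}{72}\right)^{3} = \frac{2197}{373248}$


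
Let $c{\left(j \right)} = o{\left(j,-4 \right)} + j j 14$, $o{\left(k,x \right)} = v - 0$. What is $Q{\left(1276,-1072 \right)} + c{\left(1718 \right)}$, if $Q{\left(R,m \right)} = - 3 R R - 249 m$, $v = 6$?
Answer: $36703742$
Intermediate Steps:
$o{\left(k,x \right)} = 6$ ($o{\left(k,x \right)} = 6 - 0 = 6 + 0 = 6$)
$c{\left(j \right)} = 6 + 14 j^{2}$ ($c{\left(j \right)} = 6 + j j 14 = 6 + j^{2} \cdot 14 = 6 + 14 j^{2}$)
$Q{\left(R,m \right)} = - 249 m - 3 R^{2}$ ($Q{\left(R,m \right)} = - 3 R^{2} - 249 m = - 249 m - 3 R^{2}$)
$Q{\left(1276,-1072 \right)} + c{\left(1718 \right)} = \left(\left(-249\right) \left(-1072\right) - 3 \cdot 1276^{2}\right) + \left(6 + 14 \cdot 1718^{2}\right) = \left(266928 - 4884528\right) + \left(6 + 14 \cdot 2951524\right) = \left(266928 - 4884528\right) + \left(6 + 41321336\right) = -4617600 + 41321342 = 36703742$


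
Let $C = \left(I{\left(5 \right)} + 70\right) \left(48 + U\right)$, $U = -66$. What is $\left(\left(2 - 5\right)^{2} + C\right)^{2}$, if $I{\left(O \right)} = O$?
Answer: $1798281$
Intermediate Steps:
$C = -1350$ ($C = \left(5 + 70\right) \left(48 - 66\right) = 75 \left(-18\right) = -1350$)
$\left(\left(2 - 5\right)^{2} + C\right)^{2} = \left(\left(2 - 5\right)^{2} - 1350\right)^{2} = \left(\left(-3\right)^{2} - 1350\right)^{2} = \left(9 - 1350\right)^{2} = \left(-1341\right)^{2} = 1798281$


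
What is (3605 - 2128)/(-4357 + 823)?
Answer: -1477/3534 ≈ -0.41794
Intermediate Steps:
(3605 - 2128)/(-4357 + 823) = 1477/(-3534) = 1477*(-1/3534) = -1477/3534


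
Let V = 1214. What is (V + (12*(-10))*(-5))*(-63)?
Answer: -114282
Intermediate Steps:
(V + (12*(-10))*(-5))*(-63) = (1214 + (12*(-10))*(-5))*(-63) = (1214 - 120*(-5))*(-63) = (1214 + 600)*(-63) = 1814*(-63) = -114282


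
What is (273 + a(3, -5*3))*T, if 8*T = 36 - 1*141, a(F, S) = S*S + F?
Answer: -52605/8 ≈ -6575.6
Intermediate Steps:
a(F, S) = F + S² (a(F, S) = S² + F = F + S²)
T = -105/8 (T = (36 - 1*141)/8 = (36 - 141)/8 = (⅛)*(-105) = -105/8 ≈ -13.125)
(273 + a(3, -5*3))*T = (273 + (3 + (-5*3)²))*(-105/8) = (273 + (3 + (-15)²))*(-105/8) = (273 + (3 + 225))*(-105/8) = (273 + 228)*(-105/8) = 501*(-105/8) = -52605/8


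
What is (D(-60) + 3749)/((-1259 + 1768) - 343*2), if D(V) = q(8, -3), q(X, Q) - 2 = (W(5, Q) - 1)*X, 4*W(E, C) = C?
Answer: -3737/177 ≈ -21.113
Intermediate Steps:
W(E, C) = C/4
q(X, Q) = 2 + X*(-1 + Q/4) (q(X, Q) = 2 + (Q/4 - 1)*X = 2 + (-1 + Q/4)*X = 2 + X*(-1 + Q/4))
D(V) = -12 (D(V) = 2 - 1*8 + (1/4)*(-3)*8 = 2 - 8 - 6 = -12)
(D(-60) + 3749)/((-1259 + 1768) - 343*2) = (-12 + 3749)/((-1259 + 1768) - 343*2) = 3737/(509 - 686) = 3737/(-177) = 3737*(-1/177) = -3737/177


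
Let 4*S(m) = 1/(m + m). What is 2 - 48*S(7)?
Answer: 8/7 ≈ 1.1429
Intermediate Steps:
S(m) = 1/(8*m) (S(m) = 1/(4*(m + m)) = 1/(4*((2*m))) = (1/(2*m))/4 = 1/(8*m))
2 - 48*S(7) = 2 - 6/7 = 8/7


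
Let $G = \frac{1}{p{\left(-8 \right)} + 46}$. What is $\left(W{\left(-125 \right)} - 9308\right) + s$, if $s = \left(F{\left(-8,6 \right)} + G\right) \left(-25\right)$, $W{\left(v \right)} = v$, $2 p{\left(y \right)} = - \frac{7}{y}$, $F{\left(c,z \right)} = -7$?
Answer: $- \frac{6879094}{743} \approx -9258.5$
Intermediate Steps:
$p{\left(y \right)} = - \frac{7}{2 y}$ ($p{\left(y \right)} = \frac{\left(-7\right) \frac{1}{y}}{2} = - \frac{7}{2 y}$)
$G = \frac{16}{743}$ ($G = \frac{1}{- \frac{7}{2 \left(-8\right)} + 46} = \frac{1}{\left(- \frac{7}{2}\right) \left(- \frac{1}{8}\right) + 46} = \frac{1}{\frac{7}{16} + 46} = \frac{1}{\frac{743}{16}} = \frac{16}{743} \approx 0.021534$)
$s = \frac{129625}{743}$ ($s = \left(-7 + \frac{16}{743}\right) \left(-25\right) = \left(- \frac{5185}{743}\right) \left(-25\right) = \frac{129625}{743} \approx 174.46$)
$\left(W{\left(-125 \right)} - 9308\right) + s = \left(-125 - 9308\right) + \frac{129625}{743} = -9433 + \frac{129625}{743} = - \frac{6879094}{743}$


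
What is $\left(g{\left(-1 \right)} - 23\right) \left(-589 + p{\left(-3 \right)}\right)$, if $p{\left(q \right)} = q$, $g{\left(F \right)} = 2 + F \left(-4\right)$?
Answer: $10064$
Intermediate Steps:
$g{\left(F \right)} = 2 - 4 F$
$\left(g{\left(-1 \right)} - 23\right) \left(-589 + p{\left(-3 \right)}\right) = \left(\left(2 - -4\right) - 23\right) \left(-589 - 3\right) = \left(\left(2 + 4\right) - 23\right) \left(-592\right) = \left(6 - 23\right) \left(-592\right) = \left(-17\right) \left(-592\right) = 10064$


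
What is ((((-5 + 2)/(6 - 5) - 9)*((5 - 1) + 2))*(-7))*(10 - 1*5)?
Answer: 2520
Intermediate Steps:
((((-5 + 2)/(6 - 5) - 9)*((5 - 1) + 2))*(-7))*(10 - 1*5) = (((-3/1 - 9)*(4 + 2))*(-7))*(10 - 5) = (((-3*1 - 9)*6)*(-7))*5 = (((-3 - 9)*6)*(-7))*5 = (-12*6*(-7))*5 = -72*(-7)*5 = 504*5 = 2520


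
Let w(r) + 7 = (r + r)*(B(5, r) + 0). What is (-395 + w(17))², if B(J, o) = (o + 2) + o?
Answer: 675684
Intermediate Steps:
B(J, o) = 2 + 2*o (B(J, o) = (2 + o) + o = 2 + 2*o)
w(r) = -7 + 2*r*(2 + 2*r) (w(r) = -7 + (r + r)*((2 + 2*r) + 0) = -7 + (2*r)*(2 + 2*r) = -7 + 2*r*(2 + 2*r))
(-395 + w(17))² = (-395 + (-7 + 4*17*(1 + 17)))² = (-395 + (-7 + 4*17*18))² = (-395 + (-7 + 1224))² = (-395 + 1217)² = 822² = 675684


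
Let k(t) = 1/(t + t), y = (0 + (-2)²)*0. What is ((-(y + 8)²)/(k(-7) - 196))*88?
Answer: 78848/2745 ≈ 28.724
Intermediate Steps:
y = 0 (y = (0 + 4)*0 = 4*0 = 0)
k(t) = 1/(2*t)
((-(y + 8)²)/(k(-7) - 196))*88 = ((-(0 + 8)²)/((½)/(-7) - 196))*88 = ((-1*8²)/((½)*(-⅐) - 196))*88 = ((-1*64)/(-1/14 - 196))*88 = -64/(-2745/14)*88 = -64*(-14/2745)*88 = (896/2745)*88 = 78848/2745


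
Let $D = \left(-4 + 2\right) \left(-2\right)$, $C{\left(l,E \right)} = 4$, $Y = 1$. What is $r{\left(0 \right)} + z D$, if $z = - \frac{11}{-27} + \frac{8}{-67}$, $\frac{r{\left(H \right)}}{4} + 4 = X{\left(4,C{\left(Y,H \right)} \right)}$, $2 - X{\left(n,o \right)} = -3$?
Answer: $\frac{9320}{1809} \approx 5.152$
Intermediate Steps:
$X{\left(n,o \right)} = 5$ ($X{\left(n,o \right)} = 2 - -3 = 2 + 3 = 5$)
$r{\left(H \right)} = 4$ ($r{\left(H \right)} = -16 + 4 \cdot 5 = -16 + 20 = 4$)
$z = \frac{521}{1809}$ ($z = \left(-11\right) \left(- \frac{1}{27}\right) + 8 \left(- \frac{1}{67}\right) = \frac{11}{27} - \frac{8}{67} = \frac{521}{1809} \approx 0.288$)
$D = 4$ ($D = \left(-2\right) \left(-2\right) = 4$)
$r{\left(0 \right)} + z D = 4 + \frac{521}{1809} \cdot 4 = 4 + \frac{2084}{1809} = \frac{9320}{1809}$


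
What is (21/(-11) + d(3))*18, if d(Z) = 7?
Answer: 1008/11 ≈ 91.636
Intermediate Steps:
(21/(-11) + d(3))*18 = (21/(-11) + 7)*18 = (21*(-1/11) + 7)*18 = (-21/11 + 7)*18 = (56/11)*18 = 1008/11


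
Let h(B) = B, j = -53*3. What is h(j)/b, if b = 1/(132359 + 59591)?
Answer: -30520050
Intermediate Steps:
j = -159
b = 1/191950 ≈ 5.2097e-6
h(j)/b = -159/1/191950 = -159*191950 = -30520050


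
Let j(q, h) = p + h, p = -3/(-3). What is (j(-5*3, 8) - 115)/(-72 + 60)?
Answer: 53/6 ≈ 8.8333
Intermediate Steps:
p = 1 (p = -3*(-1/3) = 1)
j(q, h) = 1 + h
(j(-5*3, 8) - 115)/(-72 + 60) = ((1 + 8) - 115)/(-72 + 60) = (9 - 115)/(-12) = -106*(-1/12) = 53/6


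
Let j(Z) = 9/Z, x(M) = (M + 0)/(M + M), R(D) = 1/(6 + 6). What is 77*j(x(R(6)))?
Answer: 1386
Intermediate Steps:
R(D) = 1/12
x(M) = ½ (x(M) = M/((2*M)) = M*(1/(2*M)) = ½)
77*j(x(R(6))) = 77*(9/(½)) = 77*(9*2) = 77*18 = 1386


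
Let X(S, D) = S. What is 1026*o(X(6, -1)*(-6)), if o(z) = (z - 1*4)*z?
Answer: 1477440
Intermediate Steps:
o(z) = z*(-4 + z) (o(z) = (z - 4)*z = (-4 + z)*z = z*(-4 + z))
1026*o(X(6, -1)*(-6)) = 1026*((6*(-6))*(-4 + 6*(-6))) = 1026*(-36*(-4 - 36)) = 1026*(-36*(-40)) = 1026*1440 = 1477440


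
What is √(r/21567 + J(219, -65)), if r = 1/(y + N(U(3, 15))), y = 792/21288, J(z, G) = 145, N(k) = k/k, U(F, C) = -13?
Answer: √14271291473381670/9920820 ≈ 12.042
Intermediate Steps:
N(k) = 1
y = 33/887 (y = 792*(1/21288) = 33/887 ≈ 0.037204)
r = 887/920 (r = 1/(33/887 + 1) = 1/(920/887) = 887/920 ≈ 0.96413)
√(r/21567 + J(219, -65)) = √((887/920)/21567 + 145) = √((887/920)*(1/21567) + 145) = √(887/19841640 + 145) = √(2877038687/19841640) = √14271291473381670/9920820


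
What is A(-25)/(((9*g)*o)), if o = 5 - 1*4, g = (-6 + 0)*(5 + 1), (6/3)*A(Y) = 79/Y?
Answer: 79/16200 ≈ 0.0048765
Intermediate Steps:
A(Y) = 79/(2*Y) (A(Y) = (79/Y)/2 = 79/(2*Y))
g = -36 (g = -6*6 = -36)
o = 1 (o = 5 - 4 = 1)
A(-25)/(((9*g)*o)) = ((79/2)/(-25))/(((9*(-36))*1)) = ((79/2)*(-1/25))/((-324*1)) = -79/50/(-324) = -79/50*(-1/324) = 79/16200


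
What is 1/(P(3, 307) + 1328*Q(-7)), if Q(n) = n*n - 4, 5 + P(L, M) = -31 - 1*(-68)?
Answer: 1/59792 ≈ 1.6725e-5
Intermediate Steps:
P(L, M) = 32 (P(L, M) = -5 + (-31 - 1*(-68)) = -5 + (-31 + 68) = -5 + 37 = 32)
Q(n) = -4 + n² (Q(n) = n² - 4 = -4 + n²)
1/(P(3, 307) + 1328*Q(-7)) = 1/(32 + 1328*(-4 + (-7)²)) = 1/(32 + 1328*(-4 + 49)) = 1/(32 + 1328*45) = 1/(32 + 59760) = 1/59792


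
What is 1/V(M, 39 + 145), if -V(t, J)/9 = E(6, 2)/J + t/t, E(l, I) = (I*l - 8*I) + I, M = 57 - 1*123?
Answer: -92/819 ≈ -0.11233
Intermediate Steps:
M = -66 (M = 57 - 123 = -66)
E(l, I) = -7*I + I*l (E(l, I) = (-8*I + I*l) + I = -7*I + I*l)
V(t, J) = -9 + 18/J (V(t, J) = -9*((2*(-7 + 6))/J + t/t) = -9*((2*(-1))/J + 1) = -9*(-2/J + 1) = -9*(1 - 2/J) = -9 + 18/J)
1/V(M, 39 + 145) = 1/(-9 + 18/(39 + 145)) = 1/(-9 + 18/184) = 1/(-9 + 18*(1/184)) = 1/(-9 + 9/92) = 1/(-819/92) = -92/819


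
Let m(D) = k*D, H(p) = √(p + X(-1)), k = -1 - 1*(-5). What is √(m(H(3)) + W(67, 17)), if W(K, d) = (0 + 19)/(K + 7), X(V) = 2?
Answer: √(1406 + 21904*√5)/74 ≈ 3.0333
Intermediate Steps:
k = 4 (k = -1 + 5 = 4)
W(K, d) = 19/(7 + K)
H(p) = √(2 + p) (H(p) = √(p + 2) = √(2 + p))
m(D) = 4*D
√(m(H(3)) + W(67, 17)) = √(4*√(2 + 3) + 19/(7 + 67)) = √(4*√5 + 19/74) = √(19/74 + 4*√5)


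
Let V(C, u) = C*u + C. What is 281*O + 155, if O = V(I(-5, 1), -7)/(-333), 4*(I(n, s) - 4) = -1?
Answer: 12875/74 ≈ 173.99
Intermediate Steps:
I(n, s) = 15/4 (I(n, s) = 4 + (¼)*(-1) = 4 - ¼ = 15/4)
V(C, u) = C + C*u
O = 5/74 (O = (15*(1 - 7)/4)/(-333) = ((15/4)*(-6))*(-1/333) = -45/2*(-1/333) = 5/74 ≈ 0.067568)
281*O + 155 = 281*(5/74) + 155 = 1405/74 + 155 = 12875/74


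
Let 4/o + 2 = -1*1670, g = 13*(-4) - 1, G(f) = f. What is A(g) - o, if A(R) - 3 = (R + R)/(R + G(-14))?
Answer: 128393/28006 ≈ 4.5845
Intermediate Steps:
g = -53 (g = -52 - 1 = -53)
o = -1/418 (o = 4/(-2 - 1*1670) = 4/(-2 - 1670) = 4/(-1672) = 4*(-1/1672) = -1/418 ≈ -0.0023923)
A(R) = 3 + 2*R/(-14 + R) (A(R) = 3 + (R + R)/(R - 14) = 3 + (2*R)/(-14 + R) = 3 + 2*R/(-14 + R))
A(g) - o = (-42 + 5*(-53))/(-14 - 53) - 1*(-1/418) = (-42 - 265)/(-67) + 1/418 = -1/67*(-307) + 1/418 = 307/67 + 1/418 = 128393/28006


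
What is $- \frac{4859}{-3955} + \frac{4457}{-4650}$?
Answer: $\frac{8791}{32550} \approx 0.27008$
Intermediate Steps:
$- \frac{4859}{-3955} + \frac{4457}{-4650} = \left(-4859\right) \left(- \frac{1}{3955}\right) + 4457 \left(- \frac{1}{4650}\right) = \frac{43}{35} - \frac{4457}{4650} = \frac{8791}{32550}$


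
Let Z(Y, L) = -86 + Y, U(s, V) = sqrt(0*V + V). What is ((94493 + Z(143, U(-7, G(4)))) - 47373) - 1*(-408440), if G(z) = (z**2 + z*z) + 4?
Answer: 455617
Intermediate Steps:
G(z) = 4 + 2*z**2 (G(z) = (z**2 + z**2) + 4 = 2*z**2 + 4 = 4 + 2*z**2)
U(s, V) = sqrt(V) (U(s, V) = sqrt(0 + V) = sqrt(V))
((94493 + Z(143, U(-7, G(4)))) - 47373) - 1*(-408440) = ((94493 + (-86 + 143)) - 47373) - 1*(-408440) = ((94493 + 57) - 47373) + 408440 = (94550 - 47373) + 408440 = 47177 + 408440 = 455617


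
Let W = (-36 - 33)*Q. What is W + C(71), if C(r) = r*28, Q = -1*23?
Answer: 3575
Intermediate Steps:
Q = -23
C(r) = 28*r
W = 1587 (W = (-36 - 33)*(-23) = -69*(-23) = 1587)
W + C(71) = 1587 + 28*71 = 1587 + 1988 = 3575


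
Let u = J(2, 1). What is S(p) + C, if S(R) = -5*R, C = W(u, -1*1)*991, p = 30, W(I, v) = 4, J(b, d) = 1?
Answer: 3814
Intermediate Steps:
u = 1
C = 3964 (C = 4*991 = 3964)
S(p) + C = -5*30 + 3964 = -150 + 3964 = 3814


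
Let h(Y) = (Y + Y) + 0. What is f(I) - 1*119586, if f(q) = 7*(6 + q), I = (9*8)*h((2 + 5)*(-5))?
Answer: -154824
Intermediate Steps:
h(Y) = 2*Y (h(Y) = 2*Y + 0 = 2*Y)
I = -5040 (I = (9*8)*(2*((2 + 5)*(-5))) = 72*(2*(7*(-5))) = 72*(2*(-35)) = 72*(-70) = -5040)
f(q) = 42 + 7*q
f(I) - 1*119586 = (42 + 7*(-5040)) - 1*119586 = (42 - 35280) - 119586 = -35238 - 119586 = -154824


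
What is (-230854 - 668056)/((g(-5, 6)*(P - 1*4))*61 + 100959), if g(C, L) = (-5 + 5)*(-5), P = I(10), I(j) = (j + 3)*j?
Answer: -898910/100959 ≈ -8.9037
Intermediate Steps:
I(j) = j*(3 + j) (I(j) = (3 + j)*j = j*(3 + j))
P = 130 (P = 10*(3 + 10) = 10*13 = 130)
g(C, L) = 0 (g(C, L) = 0*(-5) = 0)
(-230854 - 668056)/((g(-5, 6)*(P - 1*4))*61 + 100959) = (-230854 - 668056)/((0*(130 - 1*4))*61 + 100959) = -898910/((0*(130 - 4))*61 + 100959) = -898910/((0*126)*61 + 100959) = -898910/(0*61 + 100959) = -898910/(0 + 100959) = -898910/100959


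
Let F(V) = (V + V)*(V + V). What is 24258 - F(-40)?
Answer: 17858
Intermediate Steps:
F(V) = 4*V² (F(V) = (2*V)*(2*V) = 4*V²)
24258 - F(-40) = 24258 - 4*(-40)² = 24258 - 4*1600 = 24258 - 1*6400 = 24258 - 6400 = 17858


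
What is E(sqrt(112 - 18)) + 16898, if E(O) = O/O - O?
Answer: 16899 - sqrt(94) ≈ 16889.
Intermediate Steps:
E(O) = 1 - O
E(sqrt(112 - 18)) + 16898 = (1 - sqrt(112 - 18)) + 16898 = (1 - sqrt(94)) + 16898 = 16899 - sqrt(94)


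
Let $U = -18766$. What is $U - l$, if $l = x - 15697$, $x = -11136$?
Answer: $8067$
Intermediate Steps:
$l = -26833$ ($l = -11136 - 15697 = -26833$)
$U - l = -18766 - -26833 = -18766 + 26833 = 8067$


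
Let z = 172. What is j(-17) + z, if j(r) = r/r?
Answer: 173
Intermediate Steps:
j(r) = 1
j(-17) + z = 1 + 172 = 173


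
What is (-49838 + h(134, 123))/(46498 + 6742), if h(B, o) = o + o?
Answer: -6199/6655 ≈ -0.93148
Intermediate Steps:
h(B, o) = 2*o
(-49838 + h(134, 123))/(46498 + 6742) = (-49838 + 2*123)/(46498 + 6742) = (-49838 + 246)/53240 = -49592*1/53240 = -6199/6655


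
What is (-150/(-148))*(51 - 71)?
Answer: -750/37 ≈ -20.270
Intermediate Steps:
(-150/(-148))*(51 - 71) = -150*(-1/148)*(-20) = (75/74)*(-20) = -750/37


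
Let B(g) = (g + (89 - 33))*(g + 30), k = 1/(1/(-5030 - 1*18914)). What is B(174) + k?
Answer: 22976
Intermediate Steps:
k = -23944 (k = 1/(1/(-5030 - 18914)) = 1/(1/(-23944)) = 1/(-1/23944) = -23944)
B(g) = (30 + g)*(56 + g) (B(g) = (g + 56)*(30 + g) = (56 + g)*(30 + g) = (30 + g)*(56 + g))
B(174) + k = (1680 + 174² + 86*174) - 23944 = (1680 + 30276 + 14964) - 23944 = 46920 - 23944 = 22976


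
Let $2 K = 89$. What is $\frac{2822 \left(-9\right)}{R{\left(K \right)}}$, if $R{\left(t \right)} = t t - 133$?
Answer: $- \frac{11288}{821} \approx -13.749$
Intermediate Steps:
$K = \frac{89}{2}$ ($K = \frac{1}{2} \cdot 89 = \frac{89}{2} \approx 44.5$)
$R{\left(t \right)} = -133 + t^{2}$ ($R{\left(t \right)} = t^{2} - 133 = -133 + t^{2}$)
$\frac{2822 \left(-9\right)}{R{\left(K \right)}} = \frac{2822 \left(-9\right)}{-133 + \left(\frac{89}{2}\right)^{2}} = - \frac{25398}{-133 + \frac{7921}{4}} = - \frac{25398}{\frac{7389}{4}} = \left(-25398\right) \frac{4}{7389} = - \frac{11288}{821}$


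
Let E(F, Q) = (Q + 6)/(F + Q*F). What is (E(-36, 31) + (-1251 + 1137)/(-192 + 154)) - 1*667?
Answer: -764965/1152 ≈ -664.03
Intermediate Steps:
E(F, Q) = (6 + Q)/(F + F*Q)
(E(-36, 31) + (-1251 + 1137)/(-192 + 154)) - 1*667 = ((6 + 31)/((-36)*(1 + 31)) + (-1251 + 1137)/(-192 + 154)) - 1*667 = (-1/36*37/32 - 114/(-38)) - 667 = (-1/36*1/32*37 - 114*(-1/38)) - 667 = (-37/1152 + 3) - 667 = 3419/1152 - 667 = -764965/1152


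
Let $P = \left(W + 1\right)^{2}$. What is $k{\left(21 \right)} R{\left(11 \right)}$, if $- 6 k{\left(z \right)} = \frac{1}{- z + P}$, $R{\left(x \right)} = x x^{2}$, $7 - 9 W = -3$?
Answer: $\frac{35937}{2680} \approx 13.409$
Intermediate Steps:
$W = \frac{10}{9}$ ($W = \frac{7}{9} - - \frac{1}{3} = \frac{7}{9} + \frac{1}{3} = \frac{10}{9} \approx 1.1111$)
$R{\left(x \right)} = x^{3}$
$P = \frac{361}{81}$ ($P = \left(\frac{10}{9} + 1\right)^{2} = \left(\frac{19}{9}\right)^{2} = \frac{361}{81} \approx 4.4568$)
$k{\left(z \right)} = - \frac{1}{6 \left(\frac{361}{81} - z\right)}$ ($k{\left(z \right)} = - \frac{1}{6 \left(- z + \frac{361}{81}\right)} = - \frac{1}{6 \left(\frac{361}{81} - z\right)}$)
$k{\left(21 \right)} R{\left(11 \right)} = \frac{27}{2 \left(-361 + 81 \cdot 21\right)} 11^{3} = \frac{27}{2 \left(-361 + 1701\right)} 1331 = \frac{27}{2 \cdot 1340} \cdot 1331 = \frac{27}{2} \cdot \frac{1}{1340} \cdot 1331 = \frac{27}{2680} \cdot 1331 = \frac{35937}{2680}$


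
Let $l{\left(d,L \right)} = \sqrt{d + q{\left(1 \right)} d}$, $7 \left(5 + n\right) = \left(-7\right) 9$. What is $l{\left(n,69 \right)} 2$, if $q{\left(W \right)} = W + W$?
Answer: $2 i \sqrt{42} \approx 12.961 i$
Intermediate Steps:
$q{\left(W \right)} = 2 W$
$n = -14$ ($n = -5 + \frac{\left(-7\right) 9}{7} = -5 + \frac{1}{7} \left(-63\right) = -5 - 9 = -14$)
$l{\left(d,L \right)} = \sqrt{3} \sqrt{d}$ ($l{\left(d,L \right)} = \sqrt{d + 2 \cdot 1 d} = \sqrt{d + 2 d} = \sqrt{3 d} = \sqrt{3} \sqrt{d}$)
$l{\left(n,69 \right)} 2 = \sqrt{3} \sqrt{-14} \cdot 2 = \sqrt{3} i \sqrt{14} \cdot 2 = i \sqrt{42} \cdot 2 = 2 i \sqrt{42}$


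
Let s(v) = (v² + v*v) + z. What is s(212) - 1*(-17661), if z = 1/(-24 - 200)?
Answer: 24090975/224 ≈ 1.0755e+5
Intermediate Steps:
z = -1/224 (z = 1/(-224) = -1/224 ≈ -0.0044643)
s(v) = -1/224 + 2*v² (s(v) = (v² + v*v) - 1/224 = (v² + v²) - 1/224 = 2*v² - 1/224 = -1/224 + 2*v²)
s(212) - 1*(-17661) = (-1/224 + 2*212²) - 1*(-17661) = (-1/224 + 2*44944) + 17661 = (-1/224 + 89888) + 17661 = 20134911/224 + 17661 = 24090975/224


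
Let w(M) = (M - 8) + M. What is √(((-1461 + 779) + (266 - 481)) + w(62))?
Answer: I*√781 ≈ 27.946*I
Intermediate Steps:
w(M) = -8 + 2*M (w(M) = (-8 + M) + M = -8 + 2*M)
√(((-1461 + 779) + (266 - 481)) + w(62)) = √(((-1461 + 779) + (266 - 481)) + (-8 + 2*62)) = √((-682 - 215) + (-8 + 124)) = √(-897 + 116) = √(-781) = I*√781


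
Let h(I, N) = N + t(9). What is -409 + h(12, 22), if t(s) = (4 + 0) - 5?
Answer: -388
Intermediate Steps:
t(s) = -1 (t(s) = 4 - 5 = -1)
h(I, N) = -1 + N (h(I, N) = N - 1 = -1 + N)
-409 + h(12, 22) = -409 + (-1 + 22) = -409 + 21 = -388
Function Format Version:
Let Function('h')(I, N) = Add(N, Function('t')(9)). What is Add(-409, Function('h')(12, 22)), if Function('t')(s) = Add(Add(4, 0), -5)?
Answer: -388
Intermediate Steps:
Function('t')(s) = -1 (Function('t')(s) = Add(4, -5) = -1)
Function('h')(I, N) = Add(-1, N) (Function('h')(I, N) = Add(N, -1) = Add(-1, N))
Add(-409, Function('h')(12, 22)) = Add(-409, Add(-1, 22)) = Add(-409, 21) = -388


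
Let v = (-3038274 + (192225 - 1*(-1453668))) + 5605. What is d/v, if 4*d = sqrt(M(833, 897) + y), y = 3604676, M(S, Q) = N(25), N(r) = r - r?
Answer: -sqrt(901169)/2773552 ≈ -0.00034227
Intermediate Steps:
N(r) = 0
M(S, Q) = 0
d = sqrt(901169)/2 (d = sqrt(0 + 3604676)/4 = sqrt(3604676)/4 = (2*sqrt(901169))/4 = sqrt(901169)/2 ≈ 474.65)
v = -1386776 (v = (-3038274 + (192225 + 1453668)) + 5605 = (-3038274 + 1645893) + 5605 = -1392381 + 5605 = -1386776)
d/v = (sqrt(901169)/2)/(-1386776) = (sqrt(901169)/2)*(-1/1386776) = -sqrt(901169)/2773552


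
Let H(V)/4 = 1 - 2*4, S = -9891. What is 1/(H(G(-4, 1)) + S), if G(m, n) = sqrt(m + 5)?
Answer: -1/9919 ≈ -0.00010082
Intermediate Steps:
G(m, n) = sqrt(5 + m)
H(V) = -28 (H(V) = 4*(1 - 2*4) = 4*(1 - 8) = 4*(-7) = -28)
1/(H(G(-4, 1)) + S) = 1/(-28 - 9891) = 1/(-9919) = -1/9919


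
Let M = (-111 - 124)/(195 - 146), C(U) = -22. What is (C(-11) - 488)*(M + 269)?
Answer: -6602460/49 ≈ -1.3474e+5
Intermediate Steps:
M = -235/49 ≈ -4.7959
(C(-11) - 488)*(M + 269) = (-22 - 488)*(-235/49 + 269) = -510*12946/49 = -6602460/49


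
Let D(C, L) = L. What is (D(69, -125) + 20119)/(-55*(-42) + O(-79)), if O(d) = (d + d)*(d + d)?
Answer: 769/1049 ≈ 0.73308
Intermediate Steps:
O(d) = 4*d**2 (O(d) = (2*d)*(2*d) = 4*d**2)
(D(69, -125) + 20119)/(-55*(-42) + O(-79)) = (-125 + 20119)/(-55*(-42) + 4*(-79)**2) = 19994/(2310 + 4*6241) = 19994/(2310 + 24964) = 19994/27274 = 19994*(1/27274) = 769/1049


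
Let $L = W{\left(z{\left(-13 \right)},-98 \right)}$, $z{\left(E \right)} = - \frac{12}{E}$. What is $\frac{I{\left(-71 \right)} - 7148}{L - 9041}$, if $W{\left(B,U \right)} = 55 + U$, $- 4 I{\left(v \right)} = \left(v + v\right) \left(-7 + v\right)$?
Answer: $\frac{9917}{9084} \approx 1.0917$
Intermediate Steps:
$I{\left(v \right)} = - \frac{v \left(-7 + v\right)}{2}$ ($I{\left(v \right)} = - \frac{\left(v + v\right) \left(-7 + v\right)}{4} = - \frac{2 v \left(-7 + v\right)}{4} = - \frac{v \left(-7 + v\right)}{2}$)
$L = -43$ ($L = 55 - 98 = -43$)
$\frac{I{\left(-71 \right)} - 7148}{L - 9041} = \frac{\frac{1}{2} \left(-71\right) \left(7 - -71\right) - 7148}{-43 - 9041} = \frac{\frac{1}{2} \left(-71\right) \left(7 + 71\right) - 7148}{-9084} = \left(\frac{1}{2} \left(-71\right) 78 - 7148\right) \left(- \frac{1}{9084}\right) = \left(-2769 - 7148\right) \left(- \frac{1}{9084}\right) = \left(-9917\right) \left(- \frac{1}{9084}\right) = \frac{9917}{9084}$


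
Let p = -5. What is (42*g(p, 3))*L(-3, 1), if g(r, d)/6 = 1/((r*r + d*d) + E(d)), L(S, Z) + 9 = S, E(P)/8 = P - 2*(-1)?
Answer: -1512/37 ≈ -40.865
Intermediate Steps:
E(P) = 16 + 8*P (E(P) = 8*(P - 2*(-1)) = 8*(P + 2) = 8*(2 + P) = 16 + 8*P)
L(S, Z) = -9 + S
g(r, d) = 6/(16 + d² + r² + 8*d) (g(r, d) = 6/((r*r + d*d) + (16 + 8*d)) = 6/((r² + d²) + (16 + 8*d)) = 6/((d² + r²) + (16 + 8*d)) = 6/(16 + d² + r² + 8*d))
(42*g(p, 3))*L(-3, 1) = (42*(6/(16 + 3² + (-5)² + 8*3)))*(-9 - 3) = (42*(6/(16 + 9 + 25 + 24)))*(-12) = (42*(6/74))*(-12) = (42*(6*(1/74)))*(-12) = (42*(3/37))*(-12) = (126/37)*(-12) = -1512/37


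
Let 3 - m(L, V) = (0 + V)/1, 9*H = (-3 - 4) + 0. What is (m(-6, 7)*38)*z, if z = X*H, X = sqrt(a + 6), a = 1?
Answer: 1064*sqrt(7)/9 ≈ 312.79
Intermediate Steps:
X = sqrt(7) (X = sqrt(1 + 6) = sqrt(7) ≈ 2.6458)
H = -7/9 (H = ((-3 - 4) + 0)/9 = (-7 + 0)/9 = (1/9)*(-7) = -7/9 ≈ -0.77778)
m(L, V) = 3 - V (m(L, V) = 3 - (0 + V)/1 = 3 - V)
z = -7*sqrt(7)/9 (z = sqrt(7)*(-7/9) = -7*sqrt(7)/9 ≈ -2.0578)
(m(-6, 7)*38)*z = ((3 - 1*7)*38)*(-7*sqrt(7)/9) = ((3 - 7)*38)*(-7*sqrt(7)/9) = (-4*38)*(-7*sqrt(7)/9) = -(-1064)*sqrt(7)/9 = 1064*sqrt(7)/9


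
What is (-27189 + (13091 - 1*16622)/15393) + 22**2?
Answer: -137024532/5131 ≈ -26705.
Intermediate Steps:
(-27189 + (13091 - 1*16622)/15393) + 22**2 = (-27189 + (13091 - 16622)*(1/15393)) + 484 = (-27189 - 3531*1/15393) + 484 = (-27189 - 1177/5131) + 484 = -139507936/5131 + 484 = -137024532/5131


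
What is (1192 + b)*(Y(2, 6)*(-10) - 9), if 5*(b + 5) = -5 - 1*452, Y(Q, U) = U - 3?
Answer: -213642/5 ≈ -42728.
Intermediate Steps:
Y(Q, U) = -3 + U
b = -482/5 (b = -5 + (-5 - 1*452)/5 = -5 + (-5 - 452)/5 = -5 + (⅕)*(-457) = -5 - 457/5 = -482/5 ≈ -96.400)
(1192 + b)*(Y(2, 6)*(-10) - 9) = (1192 - 482/5)*((-3 + 6)*(-10) - 9) = 5478*(3*(-10) - 9)/5 = 5478*(-30 - 9)/5 = (5478/5)*(-39) = -213642/5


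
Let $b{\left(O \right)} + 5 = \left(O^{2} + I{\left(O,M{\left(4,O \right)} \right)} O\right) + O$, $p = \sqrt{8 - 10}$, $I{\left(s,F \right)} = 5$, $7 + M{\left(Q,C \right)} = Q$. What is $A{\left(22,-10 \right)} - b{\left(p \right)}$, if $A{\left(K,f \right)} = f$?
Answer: $-3 - 6 i \sqrt{2} \approx -3.0 - 8.4853 i$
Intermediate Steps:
$M{\left(Q,C \right)} = -7 + Q$
$p = i \sqrt{2}$ ($p = \sqrt{-2} = i \sqrt{2} \approx 1.4142 i$)
$b{\left(O \right)} = -5 + O^{2} + 6 O$ ($b{\left(O \right)} = -5 + \left(\left(O^{2} + 5 O\right) + O\right) = -5 + \left(O^{2} + 6 O\right) = -5 + O^{2} + 6 O$)
$A{\left(22,-10 \right)} - b{\left(p \right)} = -10 - \left(-5 + \left(i \sqrt{2}\right)^{2} + 6 i \sqrt{2}\right) = -10 - \left(-5 - 2 + 6 i \sqrt{2}\right) = -10 - \left(-7 + 6 i \sqrt{2}\right) = -10 + \left(7 - 6 i \sqrt{2}\right) = -3 - 6 i \sqrt{2}$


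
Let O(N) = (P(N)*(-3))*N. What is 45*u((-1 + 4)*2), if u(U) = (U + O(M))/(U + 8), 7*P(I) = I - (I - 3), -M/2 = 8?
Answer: 4185/49 ≈ 85.408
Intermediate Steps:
M = -16 (M = -2*8 = -16)
P(I) = 3/7 (P(I) = (I - (I - 3))/7 = (I - (-3 + I))/7 = (I + (3 - I))/7 = (⅐)*3 = 3/7)
O(N) = -9*N/7 (O(N) = ((3/7)*(-3))*N = -9*N/7)
u(U) = (144/7 + U)/(8 + U) (u(U) = (U - 9/7*(-16))/(U + 8) = (U + 144/7)/(8 + U) = (144/7 + U)/(8 + U))
45*u((-1 + 4)*2) = 45*((144/7 + (-1 + 4)*2)/(8 + (-1 + 4)*2)) = 45*((144/7 + 3*2)/(8 + 3*2)) = 45*((144/7 + 6)/(8 + 6)) = 45*((186/7)/14) = 45*((1/14)*(186/7)) = 45*(93/49) = 4185/49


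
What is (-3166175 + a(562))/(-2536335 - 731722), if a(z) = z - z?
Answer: 3166175/3268057 ≈ 0.96882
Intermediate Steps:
a(z) = 0
(-3166175 + a(562))/(-2536335 - 731722) = (-3166175 + 0)/(-2536335 - 731722) = -3166175/(-3268057) = -3166175*(-1/3268057) = 3166175/3268057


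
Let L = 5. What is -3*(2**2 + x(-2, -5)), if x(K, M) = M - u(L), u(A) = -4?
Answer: -9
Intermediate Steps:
x(K, M) = 4 + M (x(K, M) = M - 1*(-4) = M + 4 = 4 + M)
-3*(2**2 + x(-2, -5)) = -3*(2**2 + (4 - 5)) = -3*(4 - 1) = -3*3 = -9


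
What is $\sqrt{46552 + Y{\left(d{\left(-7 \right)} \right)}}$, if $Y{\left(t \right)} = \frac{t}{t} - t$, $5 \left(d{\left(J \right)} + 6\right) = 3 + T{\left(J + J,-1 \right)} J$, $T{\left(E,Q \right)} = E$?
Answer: $\frac{\sqrt{1163470}}{5} \approx 215.73$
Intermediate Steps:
$d{\left(J \right)} = - \frac{27}{5} + \frac{2 J^{2}}{5}$ ($d{\left(J \right)} = -6 + \frac{3 + \left(J + J\right) J}{5} = -6 + \frac{3 + 2 J J}{5} = -6 + \frac{3 + 2 J^{2}}{5} = -6 + \left(\frac{3}{5} + \frac{2 J^{2}}{5}\right) = - \frac{27}{5} + \frac{2 J^{2}}{5}$)
$Y{\left(t \right)} = 1 - t$
$\sqrt{46552 + Y{\left(d{\left(-7 \right)} \right)}} = \sqrt{46552 + \left(1 - \left(- \frac{27}{5} + \frac{2 \left(-7\right)^{2}}{5}\right)\right)} = \sqrt{46552 + \left(1 - \left(- \frac{27}{5} + \frac{2}{5} \cdot 49\right)\right)} = \sqrt{46552 + \left(1 - \left(- \frac{27}{5} + \frac{98}{5}\right)\right)} = \sqrt{46552 + \left(1 - \frac{71}{5}\right)} = \sqrt{46552 - \frac{66}{5}} = \sqrt{\frac{232694}{5}} = \frac{\sqrt{1163470}}{5}$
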